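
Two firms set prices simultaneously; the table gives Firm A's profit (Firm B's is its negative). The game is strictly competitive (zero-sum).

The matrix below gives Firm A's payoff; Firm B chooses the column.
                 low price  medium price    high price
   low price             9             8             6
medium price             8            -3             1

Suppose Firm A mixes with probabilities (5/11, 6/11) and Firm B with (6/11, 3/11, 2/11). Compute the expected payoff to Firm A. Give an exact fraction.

696/121

Against (6/11, 3/11, 2/11), each row's expected payoff is low price: 90/11; medium price: 41/11.
Taking the (5/11, 6/11)-weighted average: (5/11)·(90/11) + (6/11)·(41/11) = 696/121.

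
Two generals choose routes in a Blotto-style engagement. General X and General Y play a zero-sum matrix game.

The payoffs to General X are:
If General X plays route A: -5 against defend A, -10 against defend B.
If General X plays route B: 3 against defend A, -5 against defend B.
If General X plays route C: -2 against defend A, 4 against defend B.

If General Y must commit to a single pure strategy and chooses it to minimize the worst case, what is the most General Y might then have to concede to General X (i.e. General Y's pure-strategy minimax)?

The worst case (largest entry) in each column is defend A: 3, defend B: 4.
The best (smallest) of these is 3.

3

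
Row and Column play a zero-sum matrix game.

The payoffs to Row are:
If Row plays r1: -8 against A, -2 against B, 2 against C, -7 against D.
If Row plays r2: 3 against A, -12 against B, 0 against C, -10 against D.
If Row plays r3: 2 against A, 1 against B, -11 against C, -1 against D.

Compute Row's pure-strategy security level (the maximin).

The worst-case payoff for each row is r1: -8, r2: -12, r3: -11.
The best of these is -8.

-8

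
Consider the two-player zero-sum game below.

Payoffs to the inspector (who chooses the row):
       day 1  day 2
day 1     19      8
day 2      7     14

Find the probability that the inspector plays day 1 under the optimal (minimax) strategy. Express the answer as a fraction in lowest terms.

Row minima are 8 and 7, so the inspector's maximin is 8; column maxima are 19 and 14, so the inspectee's minimax is 14. These differ, so the equilibrium is in mixed strategies.
Let the inspector play day 1 with probability p. The inspectee is indifferent when 19p + 7(1−p) = 8p + 14(1−p), giving p = 7/18.

7/18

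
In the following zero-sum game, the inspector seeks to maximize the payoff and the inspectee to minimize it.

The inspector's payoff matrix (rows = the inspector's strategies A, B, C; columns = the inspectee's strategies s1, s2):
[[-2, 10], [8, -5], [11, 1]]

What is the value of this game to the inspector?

Row B is strictly dominated by row C, so the inspector never plays it.
The remaining 2×2 game on (A, C) × (s1, s2) has no saddle point. Let the inspector play A with probability p; indifference gives −2p + 11(1−p) = 10p + (1−p), so p = 5/11.
Similarly the inspectee's optimal q on s1 is 9/22, and the value is -2·(9/22) + (10)·(13/22) = 56/11.

56/11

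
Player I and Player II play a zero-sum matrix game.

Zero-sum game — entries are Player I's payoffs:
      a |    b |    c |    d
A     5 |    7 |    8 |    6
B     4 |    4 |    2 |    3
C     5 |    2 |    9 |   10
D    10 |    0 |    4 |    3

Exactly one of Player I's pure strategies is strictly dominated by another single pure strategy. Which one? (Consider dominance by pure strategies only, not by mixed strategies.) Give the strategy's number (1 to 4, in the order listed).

2

Compare B with A: 5 > 4, 7 > 4, 8 > 2, 6 > 3.
So A strictly dominates B for Player I; B is strictly dominated.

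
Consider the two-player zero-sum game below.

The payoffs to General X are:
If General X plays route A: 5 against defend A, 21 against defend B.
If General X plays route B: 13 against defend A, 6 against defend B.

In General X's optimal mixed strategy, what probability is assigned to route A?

Row minima are 5 and 6, so General X's maximin is 6; column maxima are 13 and 21, so General Y's minimax is 13. These differ, so the equilibrium is in mixed strategies.
Let General X play route A with probability p. General Y is indifferent when 5p + 13(1−p) = 21p + 6(1−p), giving p = 7/23.

7/23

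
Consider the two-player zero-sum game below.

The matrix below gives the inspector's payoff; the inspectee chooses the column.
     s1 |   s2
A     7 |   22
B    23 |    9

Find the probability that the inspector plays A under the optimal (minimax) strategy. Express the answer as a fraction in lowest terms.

14/29

Row minima are 7 and 9, so the inspector's maximin is 9; column maxima are 23 and 22, so the inspectee's minimax is 22. These differ, so the equilibrium is in mixed strategies.
Let the inspector play A with probability p. The inspectee is indifferent when 7p + 23(1−p) = 22p + 9(1−p), giving p = 14/29.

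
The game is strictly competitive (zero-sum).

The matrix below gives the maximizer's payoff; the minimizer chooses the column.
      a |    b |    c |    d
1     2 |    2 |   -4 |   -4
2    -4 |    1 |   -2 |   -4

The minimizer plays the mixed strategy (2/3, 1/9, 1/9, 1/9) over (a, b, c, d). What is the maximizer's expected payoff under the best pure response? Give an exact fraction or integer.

2/3

1: (2)·(2/3) + (2)·(1/9) + (-4)·(1/9) + (-4)·(1/9) = 2/3.
2: (-4)·(2/3) + (1)·(1/9) + (-2)·(1/9) + (-4)·(1/9) = -29/9.
The best pure response is 1 with expected payoff 2/3.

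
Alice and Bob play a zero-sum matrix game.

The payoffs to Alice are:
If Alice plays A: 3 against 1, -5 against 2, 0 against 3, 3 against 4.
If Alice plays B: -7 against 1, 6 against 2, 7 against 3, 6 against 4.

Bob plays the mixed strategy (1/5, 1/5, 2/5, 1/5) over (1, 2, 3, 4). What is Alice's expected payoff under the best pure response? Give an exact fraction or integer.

A: (3)·(1/5) + (-5)·(1/5) + (0)·(2/5) + (3)·(1/5) = 1/5.
B: (-7)·(1/5) + (6)·(1/5) + (7)·(2/5) + (6)·(1/5) = 19/5.
The best pure response is B with expected payoff 19/5.

19/5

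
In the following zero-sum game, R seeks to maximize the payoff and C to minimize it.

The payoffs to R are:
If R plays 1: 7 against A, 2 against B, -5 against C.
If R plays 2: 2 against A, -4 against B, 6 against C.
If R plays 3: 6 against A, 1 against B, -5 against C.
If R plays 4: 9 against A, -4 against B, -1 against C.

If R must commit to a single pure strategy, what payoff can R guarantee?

The worst-case payoff for each row is 1: -5, 2: -4, 3: -5, 4: -4.
The best of these is -4.

-4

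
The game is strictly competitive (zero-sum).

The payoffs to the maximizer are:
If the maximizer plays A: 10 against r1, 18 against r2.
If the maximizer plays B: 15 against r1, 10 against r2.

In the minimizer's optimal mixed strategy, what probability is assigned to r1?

8/13

Row minima are 10 and 10, so the maximizer's maximin is 10; column maxima are 15 and 18, so the minimizer's minimax is 15. These differ, so the equilibrium is in mixed strategies.
Let the minimizer play r1 with probability q. The maximizer is indifferent when 10q + 18(1−q) = 15q + 10(1−q), giving q = 8/13.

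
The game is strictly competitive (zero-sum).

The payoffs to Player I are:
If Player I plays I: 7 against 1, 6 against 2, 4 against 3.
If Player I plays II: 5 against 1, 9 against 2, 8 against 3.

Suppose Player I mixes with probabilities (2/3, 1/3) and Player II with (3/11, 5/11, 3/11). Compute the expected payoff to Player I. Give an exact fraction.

Against (3/11, 5/11, 3/11), each row's expected payoff is I: 63/11; II: 84/11.
Taking the (2/3, 1/3)-weighted average: (2/3)·(63/11) + (1/3)·(84/11) = 70/11.

70/11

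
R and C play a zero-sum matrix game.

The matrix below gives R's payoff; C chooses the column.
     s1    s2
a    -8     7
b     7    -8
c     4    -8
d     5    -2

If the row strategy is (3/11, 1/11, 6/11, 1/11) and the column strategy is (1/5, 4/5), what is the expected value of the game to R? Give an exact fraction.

Against (1/5, 4/5), each row's expected payoff is a: 4; b: -5; c: -28/5; d: -3/5.
Taking the (3/11, 1/11, 6/11, 1/11)-weighted average: (3/11)·(4) + (1/11)·(-5) + (6/11)·(-28/5) + (1/11)·(-3/5) = -136/55.

-136/55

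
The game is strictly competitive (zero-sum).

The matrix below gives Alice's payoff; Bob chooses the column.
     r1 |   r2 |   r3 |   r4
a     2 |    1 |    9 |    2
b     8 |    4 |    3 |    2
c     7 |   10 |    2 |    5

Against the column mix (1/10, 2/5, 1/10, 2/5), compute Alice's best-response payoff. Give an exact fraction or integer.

a: (2)·(1/10) + (1)·(2/5) + (9)·(1/10) + (2)·(2/5) = 23/10.
b: (8)·(1/10) + (4)·(2/5) + (3)·(1/10) + (2)·(2/5) = 7/2.
c: (7)·(1/10) + (10)·(2/5) + (2)·(1/10) + (5)·(2/5) = 69/10.
The best pure response is c with expected payoff 69/10.

69/10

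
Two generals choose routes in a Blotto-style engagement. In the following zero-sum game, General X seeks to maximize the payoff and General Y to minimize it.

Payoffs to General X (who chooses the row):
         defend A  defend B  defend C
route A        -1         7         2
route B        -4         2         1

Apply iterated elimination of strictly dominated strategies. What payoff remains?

-1

Row route B is strictly dominated by row route A (-1>-4, 7>2, 2>1); eliminate route B.
Column defend C is strictly dominated by defend A for General Y (-1<2); eliminate defend C.
Column defend B is strictly dominated by defend A for General Y (-1<7); eliminate defend B.
Only (route A, defend A) remains, with payoff -1.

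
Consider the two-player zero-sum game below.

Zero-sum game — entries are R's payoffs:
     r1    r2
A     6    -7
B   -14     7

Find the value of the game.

-28/17

Row minima are -7 and -14, so R's maximin is -7; column maxima are 6 and 7, so C's minimax is 6. These differ, so the equilibrium is in mixed strategies.
Let R play A with probability p. C is indifferent when 6p − 14(1−p) = −7p + 7(1−p), giving p = 21/34.
Let C play r1 with probability q. R is indifferent when 6q − 7(1−q) = −14q + 7(1−q), giving q = 7/17.
The value is 6·(7/17) + (-7)·(10/17) = -28/17.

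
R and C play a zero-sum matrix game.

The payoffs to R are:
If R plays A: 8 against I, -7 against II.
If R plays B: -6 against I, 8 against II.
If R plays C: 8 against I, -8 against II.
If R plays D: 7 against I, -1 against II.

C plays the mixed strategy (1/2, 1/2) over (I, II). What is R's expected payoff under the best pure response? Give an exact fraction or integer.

3

A: (8)·(1/2) + (-7)·(1/2) = 1/2.
B: (-6)·(1/2) + (8)·(1/2) = 1.
C: (8)·(1/2) + (-8)·(1/2) = 0.
D: (7)·(1/2) + (-1)·(1/2) = 3.
The best pure response is D with expected payoff 3.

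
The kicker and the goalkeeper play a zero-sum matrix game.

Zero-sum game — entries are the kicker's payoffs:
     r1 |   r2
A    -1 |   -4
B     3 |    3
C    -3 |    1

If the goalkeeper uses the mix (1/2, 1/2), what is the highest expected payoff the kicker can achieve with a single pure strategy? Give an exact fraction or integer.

A: (-1)·(1/2) + (-4)·(1/2) = -5/2.
B: (3)·(1/2) + (3)·(1/2) = 3.
C: (-3)·(1/2) + (1)·(1/2) = -1.
The best pure response is B with expected payoff 3.

3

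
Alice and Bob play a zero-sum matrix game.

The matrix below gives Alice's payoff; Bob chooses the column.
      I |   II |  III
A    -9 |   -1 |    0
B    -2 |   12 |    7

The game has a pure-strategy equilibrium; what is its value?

-2

Row minima: -9, -2 → Alice's maximin is -2.
Column maxima: -2, 12, 7 → Bob's minimax is -2.
They coincide at (B, I), so the value is -2.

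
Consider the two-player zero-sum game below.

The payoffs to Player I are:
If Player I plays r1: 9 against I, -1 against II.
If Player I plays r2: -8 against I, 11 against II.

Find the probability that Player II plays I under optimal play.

Row minima are -1 and -8, so Player I's maximin is -1; column maxima are 9 and 11, so Player II's minimax is 9. These differ, so the equilibrium is in mixed strategies.
Let Player II play I with probability q. Player I is indifferent when 9q − (1−q) = −8q + 11(1−q), giving q = 12/29.

12/29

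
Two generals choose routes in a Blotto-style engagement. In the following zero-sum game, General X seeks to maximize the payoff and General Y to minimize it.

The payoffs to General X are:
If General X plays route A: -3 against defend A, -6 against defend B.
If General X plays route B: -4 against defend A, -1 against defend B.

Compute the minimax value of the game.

-7/2

Row minima are -6 and -4, so General X's maximin is -4; column maxima are -3 and -1, so General Y's minimax is -3. These differ, so the equilibrium is in mixed strategies.
Let General X play route A with probability p. General Y is indifferent when −3p − 4(1−p) = −6p − (1−p), giving p = 1/2.
Let General Y play defend A with probability q. General X is indifferent when −3q − 6(1−q) = −4q − (1−q), giving q = 5/6.
The value is -3·(5/6) + (-6)·(1/6) = -7/2.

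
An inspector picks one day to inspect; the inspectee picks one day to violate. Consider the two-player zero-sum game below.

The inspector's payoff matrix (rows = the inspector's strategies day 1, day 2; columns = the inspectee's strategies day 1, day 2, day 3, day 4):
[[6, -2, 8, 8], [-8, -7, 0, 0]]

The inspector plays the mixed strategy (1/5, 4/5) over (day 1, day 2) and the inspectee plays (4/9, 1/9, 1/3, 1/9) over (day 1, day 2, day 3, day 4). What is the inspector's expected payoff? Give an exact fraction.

-34/15

Against (4/9, 1/9, 1/3, 1/9), each row's expected payoff is day 1: 6; day 2: -13/3.
Taking the (1/5, 4/5)-weighted average: (1/5)·(6) + (4/5)·(-13/3) = -34/15.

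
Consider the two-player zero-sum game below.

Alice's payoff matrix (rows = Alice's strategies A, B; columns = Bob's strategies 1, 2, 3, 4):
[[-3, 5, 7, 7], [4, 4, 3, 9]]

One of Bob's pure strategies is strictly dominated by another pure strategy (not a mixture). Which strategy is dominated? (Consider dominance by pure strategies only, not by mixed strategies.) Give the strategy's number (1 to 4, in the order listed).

4

Bob prefers columns that give Alice less. Compare 4 with 1: -3 < 7, 4 < 9.
So 1 strictly dominates 4 for Bob; 4 is strictly dominated.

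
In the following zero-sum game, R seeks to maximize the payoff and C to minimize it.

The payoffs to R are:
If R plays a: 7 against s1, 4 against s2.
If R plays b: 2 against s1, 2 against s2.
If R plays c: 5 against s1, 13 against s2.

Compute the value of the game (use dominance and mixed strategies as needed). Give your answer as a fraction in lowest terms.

Row b is strictly dominated by row a, so R never plays it.
The remaining 2×2 game on (a, c) × (s1, s2) has no saddle point. Let R play a with probability p; indifference gives 7p + 5(1−p) = 4p + 13(1−p), so p = 8/11.
Similarly C's optimal q on s1 is 9/11, and the value is 7·(9/11) + (4)·(2/11) = 71/11.

71/11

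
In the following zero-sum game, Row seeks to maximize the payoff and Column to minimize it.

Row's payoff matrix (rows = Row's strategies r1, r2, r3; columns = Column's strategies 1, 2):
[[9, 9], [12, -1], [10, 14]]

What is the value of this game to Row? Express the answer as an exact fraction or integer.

178/17

Row r1 is strictly dominated by row r3, so Row never plays it.
The remaining 2×2 game on (r2, r3) × (1, 2) has no saddle point. Let Row play r2 with probability p; indifference gives 12p + 10(1−p) = −p + 14(1−p), so p = 4/17.
Similarly Column's optimal q on 1 is 15/17, and the value is 12·(15/17) + (-1)·(2/17) = 178/17.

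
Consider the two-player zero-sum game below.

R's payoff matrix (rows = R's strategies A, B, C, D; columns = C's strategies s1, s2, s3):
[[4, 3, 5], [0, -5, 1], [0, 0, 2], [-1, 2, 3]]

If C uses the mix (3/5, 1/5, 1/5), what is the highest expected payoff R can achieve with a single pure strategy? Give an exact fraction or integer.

A: (4)·(3/5) + (3)·(1/5) + (5)·(1/5) = 4.
B: (0)·(3/5) + (-5)·(1/5) + (1)·(1/5) = -4/5.
C: (0)·(3/5) + (0)·(1/5) + (2)·(1/5) = 2/5.
D: (-1)·(3/5) + (2)·(1/5) + (3)·(1/5) = 2/5.
The best pure response is A with expected payoff 4.

4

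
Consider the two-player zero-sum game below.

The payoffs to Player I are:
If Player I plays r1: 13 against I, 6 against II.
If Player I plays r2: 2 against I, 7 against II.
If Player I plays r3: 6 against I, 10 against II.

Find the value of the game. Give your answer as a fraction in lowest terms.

94/11

Row r2 is strictly dominated by row r3, so Player I never plays it.
The remaining 2×2 game on (r1, r3) × (I, II) has no saddle point. Let Player I play r1 with probability p; indifference gives 13p + 6(1−p) = 6p + 10(1−p), so p = 4/11.
Similarly Player II's optimal q on I is 4/11, and the value is 13·(4/11) + (6)·(7/11) = 94/11.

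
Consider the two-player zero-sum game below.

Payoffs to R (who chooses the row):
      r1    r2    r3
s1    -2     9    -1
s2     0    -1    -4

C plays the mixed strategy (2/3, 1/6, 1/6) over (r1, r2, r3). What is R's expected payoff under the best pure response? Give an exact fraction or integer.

0

s1: (-2)·(2/3) + (9)·(1/6) + (-1)·(1/6) = 0.
s2: (0)·(2/3) + (-1)·(1/6) + (-4)·(1/6) = -5/6.
The best pure response is s1 with expected payoff 0.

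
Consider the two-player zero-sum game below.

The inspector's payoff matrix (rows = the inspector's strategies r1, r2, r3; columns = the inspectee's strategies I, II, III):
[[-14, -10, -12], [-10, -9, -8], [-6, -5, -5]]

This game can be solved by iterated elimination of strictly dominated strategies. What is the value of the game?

Row r2 is strictly dominated by row r3 (-6>-10, -5>-9, -5>-8); eliminate r2.
Row r1 is strictly dominated by row r3 (-6>-14, -5>-10, -5>-12); eliminate r1.
Column II is strictly dominated by I for the inspectee (-6<-5); eliminate II.
Column III is strictly dominated by I for the inspectee (-6<-5); eliminate III.
Only (r3, I) remains, with payoff -6.

-6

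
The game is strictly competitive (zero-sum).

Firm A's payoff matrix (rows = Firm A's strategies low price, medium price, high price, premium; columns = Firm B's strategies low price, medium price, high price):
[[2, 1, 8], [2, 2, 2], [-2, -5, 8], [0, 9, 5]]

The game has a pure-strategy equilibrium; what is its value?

Row minima: 1, 2, -5, 0 → Firm A's maximin is 2.
Column maxima: 2, 9, 8 → Firm B's minimax is 2.
They coincide at (medium price, low price), so the value is 2.

2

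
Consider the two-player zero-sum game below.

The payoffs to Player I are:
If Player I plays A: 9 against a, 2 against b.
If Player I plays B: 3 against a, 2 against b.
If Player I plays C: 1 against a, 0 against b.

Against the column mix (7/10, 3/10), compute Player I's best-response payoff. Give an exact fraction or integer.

69/10

A: (9)·(7/10) + (2)·(3/10) = 69/10.
B: (3)·(7/10) + (2)·(3/10) = 27/10.
C: (1)·(7/10) + (0)·(3/10) = 7/10.
The best pure response is A with expected payoff 69/10.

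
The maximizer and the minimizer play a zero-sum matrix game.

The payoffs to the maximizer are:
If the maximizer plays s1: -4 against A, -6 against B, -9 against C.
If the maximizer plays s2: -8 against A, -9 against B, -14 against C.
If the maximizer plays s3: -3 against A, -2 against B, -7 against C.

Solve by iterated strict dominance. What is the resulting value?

Column B is strictly dominated by C for the minimizer (-9<-6, -14<-9, -7<-2); eliminate B.
Column A is strictly dominated by C for the minimizer (-9<-4, -14<-8, -7<-3); eliminate A.
Row s1 is strictly dominated by row s3 (-7>-9); eliminate s1.
Row s2 is strictly dominated by row s3 (-7>-14); eliminate s2.
Only (s3, C) remains, with payoff -7.

-7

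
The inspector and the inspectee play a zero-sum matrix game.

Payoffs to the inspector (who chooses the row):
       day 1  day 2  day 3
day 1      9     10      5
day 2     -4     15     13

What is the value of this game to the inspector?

137/21

Column day 2 is strictly dominated by day 3 for the inspectee (it gives the inspector more in every row).
The remaining 2×2 game on (day 1, day 2) × (day 1, day 3) has no saddle point. Let the inspector play day 1 with probability p; indifference gives 9p − 4(1−p) = 5p + 13(1−p), so p = 17/21.
Similarly the inspectee's optimal q on day 1 is 8/21, and the value is 9·(8/21) + (5)·(13/21) = 137/21.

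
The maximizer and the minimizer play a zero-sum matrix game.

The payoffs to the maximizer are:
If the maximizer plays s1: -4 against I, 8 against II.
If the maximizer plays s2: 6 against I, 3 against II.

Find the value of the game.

4

Row minima are -4 and 3, so the maximizer's maximin is 3; column maxima are 6 and 8, so the minimizer's minimax is 6. These differ, so the equilibrium is in mixed strategies.
Let the maximizer play s1 with probability p. The minimizer is indifferent when −4p + 6(1−p) = 8p + 3(1−p), giving p = 1/5.
Let the minimizer play I with probability q. The maximizer is indifferent when −4q + 8(1−q) = 6q + 3(1−q), giving q = 1/3.
The value is -4·(1/3) + (8)·(2/3) = 4.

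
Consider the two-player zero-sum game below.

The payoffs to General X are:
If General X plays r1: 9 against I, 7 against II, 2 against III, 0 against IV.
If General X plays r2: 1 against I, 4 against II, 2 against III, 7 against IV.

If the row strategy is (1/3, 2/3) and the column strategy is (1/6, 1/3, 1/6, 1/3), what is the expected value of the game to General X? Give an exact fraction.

25/6

Against (1/6, 1/3, 1/6, 1/3), each row's expected payoff is r1: 25/6; r2: 25/6.
Taking the (1/3, 2/3)-weighted average: (1/3)·(25/6) + (2/3)·(25/6) = 25/6.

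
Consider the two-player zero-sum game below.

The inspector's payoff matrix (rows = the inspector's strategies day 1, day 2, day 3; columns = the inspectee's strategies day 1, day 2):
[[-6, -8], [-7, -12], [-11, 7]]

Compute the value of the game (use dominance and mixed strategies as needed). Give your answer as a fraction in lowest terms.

-13/2

Row day 2 is strictly dominated by row day 1, so the inspector never plays it.
The remaining 2×2 game on (day 1, day 3) × (day 1, day 2) has no saddle point. Let the inspector play day 1 with probability p; indifference gives −6p − 11(1−p) = −8p + 7(1−p), so p = 9/10.
Similarly the inspectee's optimal q on day 1 is 3/4, and the value is -6·(3/4) + (-8)·(1/4) = -13/2.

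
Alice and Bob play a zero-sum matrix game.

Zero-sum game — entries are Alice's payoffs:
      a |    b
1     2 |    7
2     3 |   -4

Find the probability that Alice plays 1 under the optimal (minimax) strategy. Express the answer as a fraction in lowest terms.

7/12

Row minima are 2 and -4, so Alice's maximin is 2; column maxima are 3 and 7, so Bob's minimax is 3. These differ, so the equilibrium is in mixed strategies.
Let Alice play 1 with probability p. Bob is indifferent when 2p + 3(1−p) = 7p − 4(1−p), giving p = 7/12.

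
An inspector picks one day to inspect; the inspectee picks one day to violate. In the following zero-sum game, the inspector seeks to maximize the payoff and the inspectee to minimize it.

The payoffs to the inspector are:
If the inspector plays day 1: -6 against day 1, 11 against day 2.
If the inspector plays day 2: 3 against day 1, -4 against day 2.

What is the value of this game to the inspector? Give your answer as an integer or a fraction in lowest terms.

Row minima are -6 and -4, so the inspector's maximin is -4; column maxima are 3 and 11, so the inspectee's minimax is 3. These differ, so the equilibrium is in mixed strategies.
Let the inspector play day 1 with probability p. The inspectee is indifferent when −6p + 3(1−p) = 11p − 4(1−p), giving p = 7/24.
Let the inspectee play day 1 with probability q. The inspector is indifferent when −6q + 11(1−q) = 3q − 4(1−q), giving q = 5/8.
The value is -6·(5/8) + (11)·(3/8) = 3/8.

3/8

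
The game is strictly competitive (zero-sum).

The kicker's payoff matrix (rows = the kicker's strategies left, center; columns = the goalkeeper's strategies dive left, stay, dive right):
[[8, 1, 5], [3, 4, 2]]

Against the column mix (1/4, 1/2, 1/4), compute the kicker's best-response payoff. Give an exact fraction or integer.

left: (8)·(1/4) + (1)·(1/2) + (5)·(1/4) = 15/4.
center: (3)·(1/4) + (4)·(1/2) + (2)·(1/4) = 13/4.
The best pure response is left with expected payoff 15/4.

15/4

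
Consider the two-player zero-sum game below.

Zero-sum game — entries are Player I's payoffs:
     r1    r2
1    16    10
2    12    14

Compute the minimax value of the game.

13

Row minima are 10 and 12, so Player I's maximin is 12; column maxima are 16 and 14, so Player II's minimax is 14. These differ, so the equilibrium is in mixed strategies.
Let Player I play 1 with probability p. Player II is indifferent when 16p + 12(1−p) = 10p + 14(1−p), giving p = 1/4.
Let Player II play r1 with probability q. Player I is indifferent when 16q + 10(1−q) = 12q + 14(1−q), giving q = 1/2.
The value is 16·(1/2) + (10)·(1/2) = 13.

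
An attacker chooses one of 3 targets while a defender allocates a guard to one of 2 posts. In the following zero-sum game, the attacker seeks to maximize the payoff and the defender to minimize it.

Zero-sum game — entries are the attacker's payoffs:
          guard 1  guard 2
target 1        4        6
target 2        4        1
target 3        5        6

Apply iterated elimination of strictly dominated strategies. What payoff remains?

5

Row target 2 is strictly dominated by row target 3 (5>4, 6>1); eliminate target 2.
Column guard 2 is strictly dominated by guard 1 for the defender (4<6, 5<6); eliminate guard 2.
Row target 1 is strictly dominated by row target 3 (5>4); eliminate target 1.
Only (target 3, guard 1) remains, with payoff 5.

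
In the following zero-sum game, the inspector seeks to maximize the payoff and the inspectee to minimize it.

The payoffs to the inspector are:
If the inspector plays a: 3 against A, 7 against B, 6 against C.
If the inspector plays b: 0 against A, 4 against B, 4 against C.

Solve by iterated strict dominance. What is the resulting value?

3

Row b is strictly dominated by row a (3>0, 7>4, 6>4); eliminate b.
Column B is strictly dominated by A for the inspectee (3<7); eliminate B.
Column C is strictly dominated by A for the inspectee (3<6); eliminate C.
Only (a, A) remains, with payoff 3.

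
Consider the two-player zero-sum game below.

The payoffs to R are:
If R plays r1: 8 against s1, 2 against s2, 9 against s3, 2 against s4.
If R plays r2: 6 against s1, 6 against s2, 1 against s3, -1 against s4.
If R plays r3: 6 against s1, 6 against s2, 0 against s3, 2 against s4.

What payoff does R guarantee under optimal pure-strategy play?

Row minima: 2, -1, 0 → R's maximin is 2.
Column maxima: 8, 6, 9, 2 → C's minimax is 2.
They coincide at (r1, s4), so the value is 2.

2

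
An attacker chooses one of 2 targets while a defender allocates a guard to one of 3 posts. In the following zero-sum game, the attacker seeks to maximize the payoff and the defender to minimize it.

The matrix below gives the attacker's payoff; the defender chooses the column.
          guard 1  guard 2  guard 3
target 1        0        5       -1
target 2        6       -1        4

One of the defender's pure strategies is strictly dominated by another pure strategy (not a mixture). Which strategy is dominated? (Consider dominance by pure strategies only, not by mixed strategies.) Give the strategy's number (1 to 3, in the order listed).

1

The defender prefers columns that give the attacker less. Compare guard 1 with guard 3: -1 < 0, 4 < 6.
So guard 3 strictly dominates guard 1 for the defender; guard 1 is strictly dominated.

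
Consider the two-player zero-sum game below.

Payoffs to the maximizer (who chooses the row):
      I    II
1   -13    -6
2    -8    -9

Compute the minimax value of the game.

Row minima are -13 and -9, so the maximizer's maximin is -9; column maxima are -8 and -6, so the minimizer's minimax is -8. These differ, so the equilibrium is in mixed strategies.
Let the maximizer play 1 with probability p. The minimizer is indifferent when −13p − 8(1−p) = −6p − 9(1−p), giving p = 1/8.
Let the minimizer play I with probability q. The maximizer is indifferent when −13q − 6(1−q) = −8q − 9(1−q), giving q = 3/8.
The value is -13·(3/8) + (-6)·(5/8) = -69/8.

-69/8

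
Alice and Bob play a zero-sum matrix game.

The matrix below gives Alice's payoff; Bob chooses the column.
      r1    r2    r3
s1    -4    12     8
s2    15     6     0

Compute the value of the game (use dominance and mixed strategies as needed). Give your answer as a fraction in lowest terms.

40/9

Column r2 is strictly dominated by r3 for Bob (it gives Alice more in every row).
The remaining 2×2 game on (s1, s2) × (r1, r3) has no saddle point. Let Alice play s1 with probability p; indifference gives −4p + 15(1−p) = 8p, so p = 5/9.
Similarly Bob's optimal q on r1 is 8/27, and the value is -4·(8/27) + (8)·(19/27) = 40/9.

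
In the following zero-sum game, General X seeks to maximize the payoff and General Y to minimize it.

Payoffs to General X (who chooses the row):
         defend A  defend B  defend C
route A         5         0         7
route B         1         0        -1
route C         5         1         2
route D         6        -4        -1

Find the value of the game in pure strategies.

1

Row minima: 0, -1, 1, -4 → General X's maximin is 1.
Column maxima: 6, 1, 7 → General Y's minimax is 1.
They coincide at (route C, defend B), so the value is 1.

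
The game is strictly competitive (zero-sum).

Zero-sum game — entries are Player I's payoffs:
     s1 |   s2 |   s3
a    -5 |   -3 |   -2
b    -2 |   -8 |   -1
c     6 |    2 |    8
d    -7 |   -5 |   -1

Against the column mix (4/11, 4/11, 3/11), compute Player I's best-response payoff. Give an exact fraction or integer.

56/11

a: (-5)·(4/11) + (-3)·(4/11) + (-2)·(3/11) = -38/11.
b: (-2)·(4/11) + (-8)·(4/11) + (-1)·(3/11) = -43/11.
c: (6)·(4/11) + (2)·(4/11) + (8)·(3/11) = 56/11.
d: (-7)·(4/11) + (-5)·(4/11) + (-1)·(3/11) = -51/11.
The best pure response is c with expected payoff 56/11.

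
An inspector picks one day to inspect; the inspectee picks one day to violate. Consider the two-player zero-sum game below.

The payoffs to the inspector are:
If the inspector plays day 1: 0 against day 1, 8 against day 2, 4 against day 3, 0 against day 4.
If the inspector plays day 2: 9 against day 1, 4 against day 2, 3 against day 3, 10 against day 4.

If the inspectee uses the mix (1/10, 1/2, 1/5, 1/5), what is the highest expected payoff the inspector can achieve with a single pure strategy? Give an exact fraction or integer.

day 1: (0)·(1/10) + (8)·(1/2) + (4)·(1/5) + (0)·(1/5) = 24/5.
day 2: (9)·(1/10) + (4)·(1/2) + (3)·(1/5) + (10)·(1/5) = 11/2.
The best pure response is day 2 with expected payoff 11/2.

11/2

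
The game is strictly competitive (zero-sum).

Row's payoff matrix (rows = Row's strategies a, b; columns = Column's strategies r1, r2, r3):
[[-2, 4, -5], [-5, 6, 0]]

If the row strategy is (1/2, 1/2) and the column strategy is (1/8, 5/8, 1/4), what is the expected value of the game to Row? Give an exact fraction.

Against (1/8, 5/8, 1/4), each row's expected payoff is a: 1; b: 25/8.
Taking the (1/2, 1/2)-weighted average: (1/2)·(1) + (1/2)·(25/8) = 33/16.

33/16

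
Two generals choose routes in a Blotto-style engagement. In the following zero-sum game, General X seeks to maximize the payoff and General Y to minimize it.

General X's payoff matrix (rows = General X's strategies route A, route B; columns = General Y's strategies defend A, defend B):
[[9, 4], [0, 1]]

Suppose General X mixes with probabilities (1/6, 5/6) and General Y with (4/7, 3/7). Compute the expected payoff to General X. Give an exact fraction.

3/2

Against (4/7, 3/7), each row's expected payoff is route A: 48/7; route B: 3/7.
Taking the (1/6, 5/6)-weighted average: (1/6)·(48/7) + (5/6)·(3/7) = 3/2.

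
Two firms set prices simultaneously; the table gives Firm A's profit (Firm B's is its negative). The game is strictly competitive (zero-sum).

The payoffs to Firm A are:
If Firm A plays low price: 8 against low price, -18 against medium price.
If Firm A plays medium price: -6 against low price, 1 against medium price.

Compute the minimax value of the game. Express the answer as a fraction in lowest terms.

-100/33

Row minima are -18 and -6, so Firm A's maximin is -6; column maxima are 8 and 1, so Firm B's minimax is 1. These differ, so the equilibrium is in mixed strategies.
Let Firm A play low price with probability p. Firm B is indifferent when 8p − 6(1−p) = −18p + (1−p), giving p = 7/33.
Let Firm B play low price with probability q. Firm A is indifferent when 8q − 18(1−q) = −6q + (1−q), giving q = 19/33.
The value is 8·(19/33) + (-18)·(14/33) = -100/33.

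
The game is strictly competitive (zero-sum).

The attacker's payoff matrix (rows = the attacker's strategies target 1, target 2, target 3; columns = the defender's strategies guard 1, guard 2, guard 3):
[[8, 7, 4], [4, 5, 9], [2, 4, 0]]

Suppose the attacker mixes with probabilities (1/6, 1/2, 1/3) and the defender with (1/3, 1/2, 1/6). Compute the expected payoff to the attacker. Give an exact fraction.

Against (1/3, 1/2, 1/6), each row's expected payoff is target 1: 41/6; target 2: 16/3; target 3: 8/3.
Taking the (1/6, 1/2, 1/3)-weighted average: (1/6)·(41/6) + (1/2)·(16/3) + (1/3)·(8/3) = 169/36.

169/36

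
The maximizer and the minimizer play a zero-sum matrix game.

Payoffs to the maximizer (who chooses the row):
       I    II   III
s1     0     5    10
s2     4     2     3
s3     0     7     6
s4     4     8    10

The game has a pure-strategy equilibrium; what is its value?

Row minima: 0, 2, 0, 4 → the maximizer's maximin is 4.
Column maxima: 4, 8, 10 → the minimizer's minimax is 4.
They coincide at (s4, I), so the value is 4.

4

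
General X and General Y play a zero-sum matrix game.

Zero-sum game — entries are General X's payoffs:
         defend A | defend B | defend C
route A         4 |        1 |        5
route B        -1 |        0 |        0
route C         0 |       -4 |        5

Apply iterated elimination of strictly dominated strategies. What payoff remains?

1

Row route B is strictly dominated by row route A (4>-1, 1>0, 5>0); eliminate route B.
Column defend A is strictly dominated by defend B for General Y (1<4, -4<0); eliminate defend A.
Column defend C is strictly dominated by defend B for General Y (1<5, -4<5); eliminate defend C.
Row route C is strictly dominated by row route A (1>-4); eliminate route C.
Only (route A, defend B) remains, with payoff 1.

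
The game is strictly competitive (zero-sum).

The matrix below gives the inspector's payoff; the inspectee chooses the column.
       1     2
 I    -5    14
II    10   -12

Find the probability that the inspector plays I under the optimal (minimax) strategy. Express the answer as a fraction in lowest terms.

Row minima are -5 and -12, so the inspector's maximin is -5; column maxima are 10 and 14, so the inspectee's minimax is 10. These differ, so the equilibrium is in mixed strategies.
Let the inspector play I with probability p. The inspectee is indifferent when −5p + 10(1−p) = 14p − 12(1−p), giving p = 22/41.

22/41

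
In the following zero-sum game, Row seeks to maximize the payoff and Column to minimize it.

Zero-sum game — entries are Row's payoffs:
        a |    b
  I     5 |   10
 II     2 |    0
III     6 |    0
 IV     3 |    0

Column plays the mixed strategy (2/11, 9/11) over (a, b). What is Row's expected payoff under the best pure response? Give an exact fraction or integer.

100/11

I: (5)·(2/11) + (10)·(9/11) = 100/11.
II: (2)·(2/11) + (0)·(9/11) = 4/11.
III: (6)·(2/11) + (0)·(9/11) = 12/11.
IV: (3)·(2/11) + (0)·(9/11) = 6/11.
The best pure response is I with expected payoff 100/11.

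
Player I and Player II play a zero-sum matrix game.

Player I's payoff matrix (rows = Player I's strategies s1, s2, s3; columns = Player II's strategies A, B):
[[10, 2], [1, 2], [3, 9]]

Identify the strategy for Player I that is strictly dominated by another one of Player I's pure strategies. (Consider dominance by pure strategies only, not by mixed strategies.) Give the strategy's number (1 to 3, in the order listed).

2

Compare s2 with s3: 3 > 1, 9 > 2.
So s3 strictly dominates s2 for Player I; s2 is strictly dominated.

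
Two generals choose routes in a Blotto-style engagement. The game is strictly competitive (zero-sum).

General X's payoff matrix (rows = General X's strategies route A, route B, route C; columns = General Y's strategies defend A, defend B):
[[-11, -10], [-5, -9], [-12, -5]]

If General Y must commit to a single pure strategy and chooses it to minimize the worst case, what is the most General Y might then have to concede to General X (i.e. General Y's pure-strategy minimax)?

-5

The worst case (largest entry) in each column is defend A: -5, defend B: -5.
The best (smallest) of these is -5.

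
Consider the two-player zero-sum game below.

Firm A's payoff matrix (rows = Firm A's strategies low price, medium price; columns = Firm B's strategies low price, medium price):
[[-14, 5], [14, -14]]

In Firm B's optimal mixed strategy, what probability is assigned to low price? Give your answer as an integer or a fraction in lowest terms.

19/47

Row minima are -14 and -14, so Firm A's maximin is -14; column maxima are 14 and 5, so Firm B's minimax is 5. These differ, so the equilibrium is in mixed strategies.
Let Firm B play low price with probability q. Firm A is indifferent when −14q + 5(1−q) = 14q − 14(1−q), giving q = 19/47.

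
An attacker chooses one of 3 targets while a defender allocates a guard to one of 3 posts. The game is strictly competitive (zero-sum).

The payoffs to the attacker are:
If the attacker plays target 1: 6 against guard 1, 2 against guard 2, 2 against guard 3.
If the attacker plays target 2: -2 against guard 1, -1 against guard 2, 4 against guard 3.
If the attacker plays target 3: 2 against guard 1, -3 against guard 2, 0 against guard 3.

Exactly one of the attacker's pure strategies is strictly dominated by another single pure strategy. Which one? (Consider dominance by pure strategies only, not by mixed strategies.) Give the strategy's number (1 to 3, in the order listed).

3

Compare target 3 with target 1: 6 > 2, 2 > -3, 2 > 0.
So target 1 strictly dominates target 3 for the attacker; target 3 is strictly dominated.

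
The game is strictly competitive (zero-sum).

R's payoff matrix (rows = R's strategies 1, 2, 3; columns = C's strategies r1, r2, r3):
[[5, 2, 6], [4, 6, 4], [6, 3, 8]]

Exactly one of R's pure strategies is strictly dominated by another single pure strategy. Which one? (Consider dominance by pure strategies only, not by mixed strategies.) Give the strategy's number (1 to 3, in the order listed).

Compare 1 with 3: 6 > 5, 3 > 2, 8 > 6.
So 3 strictly dominates 1 for R; 1 is strictly dominated.

1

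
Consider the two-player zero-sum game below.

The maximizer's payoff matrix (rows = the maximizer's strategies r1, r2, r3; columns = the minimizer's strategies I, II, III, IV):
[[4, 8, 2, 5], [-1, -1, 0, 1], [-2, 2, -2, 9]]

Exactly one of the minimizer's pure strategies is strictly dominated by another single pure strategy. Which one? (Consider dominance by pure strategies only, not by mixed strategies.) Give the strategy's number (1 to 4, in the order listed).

The minimizer prefers columns that give the maximizer less. Compare IV with I: 4 < 5, -1 < 1, -2 < 9.
So I strictly dominates IV for the minimizer; IV is strictly dominated.

4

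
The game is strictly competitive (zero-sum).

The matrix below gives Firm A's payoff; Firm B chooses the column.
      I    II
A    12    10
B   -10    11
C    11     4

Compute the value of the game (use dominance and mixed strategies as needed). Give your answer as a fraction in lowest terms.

Row C is strictly dominated by row A, so Firm A never plays it.
The remaining 2×2 game on (A, B) × (I, II) has no saddle point. Let Firm A play A with probability p; indifference gives 12p − 10(1−p) = 10p + 11(1−p), so p = 21/23.
Similarly Firm B's optimal q on I is 1/23, and the value is 12·(1/23) + (10)·(22/23) = 232/23.

232/23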